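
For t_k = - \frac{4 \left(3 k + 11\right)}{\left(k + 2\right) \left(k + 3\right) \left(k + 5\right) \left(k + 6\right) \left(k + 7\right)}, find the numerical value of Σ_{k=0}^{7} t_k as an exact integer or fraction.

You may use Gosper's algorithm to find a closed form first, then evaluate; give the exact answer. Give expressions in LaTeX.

Σ = -88/1365

Compute t_(k+1)/t_k: get (k + 2)*(k + 5)*(3*k + 14)/((k + 4)*(k + 8)*(3*k + 11)).
Normal form (A,B,C) = (k + 2, k + 8, k**2 + 23*k/3 + 44/3).
Set up (k + 2)·f(k+1) − (k + 7)·f(k) − (k**2 + 23*k/3 + 44/3) = 0.
Bound: deg f ≤ 5.
A polynomial solution: f(k) = k*(k + 3)*(k + 4)*(k**2 + 13*k + 52)/180.
R(k) = B(k−1)·f(k)/C(k) = k*(k + 3)*(k + 7)*(k**2 + 13*k + 52)/(60*(3*k + 11)); s_k = R·t_k = k*(-k**2 - 13*k - 52)/(15*(k**3 + 13*k**2 + 52*k + 60)).
s_(k+1) − s_k = 4*(-3*k - 11)/(k**5 + 23*k**4 + 203*k**3 + 853*k**2 + 1692*k + 1260) = t_k.
Telescoping: Σ = s_(8) − s_(0) = -88/1365 − (0) = -88/1365.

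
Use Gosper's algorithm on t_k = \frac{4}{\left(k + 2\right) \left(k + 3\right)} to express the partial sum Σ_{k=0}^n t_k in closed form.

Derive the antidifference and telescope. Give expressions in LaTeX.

The ratio is (k + 2)/(k + 4).
Gosper form: A/B · C(k+1)/C(k) with A=k + 2, B=k + 4, C=1.
Solve (k + 2)·f(k+1) − (k + 3)·f(k) = 1.
d = 1 from the (1,1,0) case.
Solve for f: f(k) = k/2 (degree 1 ≤ 1).
Certificate R = B(k−1)f/C = k*(k + 3)/2 gives s_k = 2*k/(k + 2).
s_(k+1) − s_k = 4/(k**2 + 5*k + 6) = t_k.
s_(n+1) = 2*(n + 1)/(n + 3) and s_(0) = 0, so S(n) = 2*(n + 1)/(n + 3).

S(n) = \frac{2 \left(n + 1\right)}{n + 3}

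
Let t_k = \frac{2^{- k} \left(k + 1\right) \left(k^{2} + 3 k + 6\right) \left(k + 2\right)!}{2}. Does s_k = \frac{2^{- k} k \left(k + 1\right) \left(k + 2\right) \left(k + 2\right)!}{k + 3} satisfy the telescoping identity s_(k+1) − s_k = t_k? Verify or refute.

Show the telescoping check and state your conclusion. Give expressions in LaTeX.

s_(k+1) = (k + 1)*(k + 2)*(k + 3)*factorial(k + 3)/(2*2**k*(k + 4))
s_(k+1) − s_k = (k + 1)*(k + 2)*(k**3 + 7*k**2 + 19*k + 27)*factorial(k + 2)/(2*2**k*(k + 3)*(k + 4))
(s_(k+1) − s_k) − t_k = -(k + 1)*(k**3 + 6*k**2 + 13*k + 18)*factorial(k + 2)/(2*2**k*(k + 3)*(k + 4))

Invalid: residual - \frac{2^{- k} \left(k + 1\right) \left(k^{3} + 6 k^{2} + 13 k + 18\right) \left(k + 2\right)!}{2 \left(k + 3\right) \left(k + 4\right)} ≠ 0.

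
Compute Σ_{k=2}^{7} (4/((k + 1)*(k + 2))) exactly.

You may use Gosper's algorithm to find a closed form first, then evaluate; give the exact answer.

Σ = 8/9

t_(k+1)/t_k = (k + 1)/(k + 3).
So A=k + 1 and B=k + 3, with C=1.
Solve (k + 1)·f(k+1) − (k + 2)·f(k) = 1.
Bound: deg f ≤ 1.
Coefficient equations give f(k) = k.
Get s_k = R·t_k = 4*k/(k + 1) with R(k) = B(k−1)f(k)/C(k) = k*(k + 2).
Δs = 4/(k**2 + 3*k + 2), as required.
Evaluate s at k=8 and k=2: 32/9 and 8/3; difference 8/9.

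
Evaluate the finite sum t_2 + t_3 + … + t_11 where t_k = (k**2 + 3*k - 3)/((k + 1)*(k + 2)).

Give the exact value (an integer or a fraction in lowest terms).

r(k) = (k + 1)*(3*k + (k + 1)**2)/((k + 3)*(k**2 + 3*k - 3)) after simplifying.
Gosper form: A/B · C(k+1)/C(k) with A=k + 1, B=k + 3, C=k**2 + 3*k - 3.
Solve (k + 1)·f(k+1) − (k + 2)·f(k) = k**2 + 3*k - 3.
Degrees (1,1,2) ⇒ d ≤ 2.
Solve for f: f(k) = k*(k - 4) (degree 2 ≤ 2).
Certificate R = B(k−1)f/C = k*(k - 4)*(k + 2)/(k**2 + 3*k - 3) gives s_k = k*(k - 4)/(k + 1).
Verify: (k**2 + 3*k - 3)/(k**2 + 3*k + 2) matches t_k.
Telescoping: Σ = s_(12) − s_(2) = 96/13 − (-4/3) = 340/39.

Σ = 340/39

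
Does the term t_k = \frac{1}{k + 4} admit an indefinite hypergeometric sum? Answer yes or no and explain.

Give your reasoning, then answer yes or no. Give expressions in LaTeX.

Compute t_(k+1)/t_k: get (k + 4)/(k + 5).
So A=k + 4 and B=k + 5, with C=1.
f must satisfy (k + 4)·f(k+1) − (k + 4)·f(k) = 1.
Bound: deg f ≤ 0.
Generic f = c0 gives residual -1; -1 = 0 cannot hold, so t_k is not Gosper-summable.

No — key equation has no polynomial f.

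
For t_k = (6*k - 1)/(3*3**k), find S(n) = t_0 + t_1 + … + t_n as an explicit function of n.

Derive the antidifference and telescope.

S(n) = 1 - n/3**n - 4/(3*3**n)

t_(k+1)/t_k = (6*k + 5)/(3*(6*k - 1)).
A = 1/3, B = 1, C = k - 1/6.
Need (1/3)·f(k+1) − (1)·f(k) = k - 1/6.
d = 1 from the (0,0,1) case.
Coefficient equations give f(k) = -(3*k + 1)/2.
Then R = B(k−1)f/C = -3*(3*k + 1)/(6*k - 1), so s_k = R(k)·t_k = (-3*k - 1)/3**k.
Check: Δs_k = (6*k - 1)/(3*3**k). ✓
Evaluate: s_(n+1) = 3**(-n - 1)*(-3*n - 4); subtract s_(0) = -1 ⇒ S(n) = 1 - n/3**n - 4/(3*3**n).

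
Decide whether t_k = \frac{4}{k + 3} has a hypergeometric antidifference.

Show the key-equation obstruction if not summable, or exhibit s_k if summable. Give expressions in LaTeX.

No. Not Gosper-summable.

Step 1: r(k) = (k + 3)/(k + 4).
So A=k + 3 and B=k + 4, with C=1.
Set up (k + 3)·f(k+1) − (k + 3)·f(k) − (1) = 0.
From deg A=1, deg B=1, deg C=0: d=0.
Write f(k) = c0. Then LHS − RHS = -1, requiring -1 = 0: contradictory. No certificate.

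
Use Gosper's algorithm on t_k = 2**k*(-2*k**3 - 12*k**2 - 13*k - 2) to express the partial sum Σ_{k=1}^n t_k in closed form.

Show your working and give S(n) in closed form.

S(n) = -4*2**n*n**3 - 12*2**n*n**2 - 14*2**n*n + 2*2**n - 2

r(k) = 2*(2*k**3 + 18*k**2 + 43*k + 29)/(2*k**3 + 12*k**2 + 13*k + 2) after simplifying.
Gosper form: A/B · C(k+1)/C(k) with A=2, B=1, C=k**3 + 6*k**2 + 13*k/2 + 1.
Key eq: (2)·f(k+1) = (1)·f(k) + (k**3 + 6*k**2 + 13*k/2 + 1).
From deg A=0, deg B=0, deg C=3: d=3.
Solving with deg f ≤ 3: f(k) = (2*k**3 + k - 4)/2.
Get s_k = R·t_k = 2**k*(-2*k**3 - k + 4) with R(k) = B(k−1)f(k)/C(k) = (2*k**3 + k - 4)/(2*k**3 + 12*k**2 + 13*k + 2).
Check: Δs_k = 2**k*(2*k**3 - k - 4*(k + 1)**3 + 2). ✓
Σ_(k=1)^n t_k = s_(n+1) − s_(1) = (2**(n + 1)*(-2*n**3 - 6*n**2 - 7*n + 1)) − (2), i.e. -4*2**n*n**3 - 12*2**n*n**2 - 14*2**n*n + 2*2**n - 2.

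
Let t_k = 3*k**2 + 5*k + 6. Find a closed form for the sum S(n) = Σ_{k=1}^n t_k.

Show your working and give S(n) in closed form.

S(n) = n*(n**2 + 4*n + 9)

r(k) = (3*k**2 + 11*k + 14)/(3*k**2 + 5*k + 6) after simplifying.
A = 1, B = 1, C = k**2 + 5*k/3 + 2.
Set up (1)·f(k+1) − (1)·f(k) − (k**2 + 5*k/3 + 2) = 0.
From deg A=0, deg B=0, deg C=2: d=3.
Match coefficients ⇒ f(k) = k*(k**2 + k + 4)/3.
R(k) = B(k−1)·f(k)/C(k) = k*(k**2 + k + 4)/(3*k**2 + 5*k + 6); s_k = R·t_k = k*(k**2 + k + 4).
s_(k+1) − s_k = 3*k**2 + 5*k + 6 = t_k.
s_(n+1) = n**3 + 4*n**2 + 9*n + 6 and s_(1) = 6, so S(n) = n*(n**2 + 4*n + 9).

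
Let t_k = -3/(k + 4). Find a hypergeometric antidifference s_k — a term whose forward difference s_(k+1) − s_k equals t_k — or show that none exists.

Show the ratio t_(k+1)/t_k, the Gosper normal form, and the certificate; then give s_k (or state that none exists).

Ratio r(k) = (k + 4)/(k + 5).
Factor: A=k + 4; B=k + 5; C=1.
Key eq: (k + 4)·f(k+1) = (k + 4)·f(k) + (1).
Bound: deg f ≤ 0.
Generic f = c0 gives residual -1; -1 = 0 cannot hold, so t_k is not Gosper-summable.

none — t_k is not Gosper-summable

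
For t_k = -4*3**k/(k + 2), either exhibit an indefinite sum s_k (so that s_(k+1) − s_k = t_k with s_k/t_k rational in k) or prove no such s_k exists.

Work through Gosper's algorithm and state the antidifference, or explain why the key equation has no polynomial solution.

The ratio is 3*(k + 2)/(k + 3).
So A=3*k + 6 and B=k + 3, with C=1.
f must satisfy (3*k + 6)·f(k+1) − (k + 2)·f(k) = 1.
d = -1 from the (1,1,0) case.
Negative degree bound (-1): no f exists, t_k not Gosper-summable.

none (Gosper's algorithm certifies no s_k)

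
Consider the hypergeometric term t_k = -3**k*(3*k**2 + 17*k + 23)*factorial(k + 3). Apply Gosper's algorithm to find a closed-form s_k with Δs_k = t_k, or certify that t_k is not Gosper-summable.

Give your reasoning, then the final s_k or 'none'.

s_k = -3**k*(k + 1)*factorial(k + 3)

Ratio r(k) = 3*(3*k**3 + 35*k**2 + 135*k + 172)/(3*k**2 + 17*k + 23).
Normal form (A,B,C) = (3*k + 12, 1, k**2 + 17*k/3 + 23/3).
Key eq: (3*k + 12)·f(k+1) = (1)·f(k) + (k**2 + 17*k/3 + 23/3).
d = 1 from the (1,0,2) case.
Match coefficients ⇒ f(k) = (k + 1)/3.
Certificate R = B(k−1)f/C = (k + 1)/(3*k**2 + 17*k + 23) gives s_k = -3**k*(k + 1)*factorial(k + 3).
Check: Δs_k = -3**k*(3*k**2 + 17*k + 23)*factorial(k + 3). ✓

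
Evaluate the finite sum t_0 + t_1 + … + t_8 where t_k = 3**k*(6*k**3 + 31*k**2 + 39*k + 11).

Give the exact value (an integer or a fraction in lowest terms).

t_(k+1)/t_k = 3*(6*k**3 + 49*k**2 + 119*k + 87)/(6*k**3 + 31*k**2 + 39*k + 11).
Take A(k)=3, B(k)=1, C(k)=k**3 + 31*k**2/6 + 13*k/2 + 11/6.
Key eq: (3)·f(k+1) = (1)·f(k) + (k**3 + 31*k**2/6 + 13*k/2 + 11/6).
From deg A=0, deg B=0, deg C=3: d=3.
Solving with deg f ≤ 3: f(k) = (3*k**3 + 2*k**2 - 2)/6.
Then R = B(k−1)f/C = (3*k**3 + 2*k**2 - 2)/(6*k**3 + 31*k**2 + 39*k + 11), so s_k = R(k)·t_k = 3**k*(3*k**3 + 2*k**2 - 2).
Check: Δs_k = 3**k*(6*k**3 + 31*k**2 + 39*k + 11). ✓
Telescoping: Σ = s_(9) − s_(0) = 46196001 − (-2) = 46196003.

Σ = 46196003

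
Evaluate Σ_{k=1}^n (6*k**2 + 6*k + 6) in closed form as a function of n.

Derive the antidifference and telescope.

Step 1: r(k) = (k + (k + 1)**2 + 2)/(k**2 + k + 1).
Normal form (A,B,C) = (1, 1, k**2 + k + 1).
Need (1)·f(k+1) − (1)·f(k) = k**2 + k + 1.
Degrees (0,0,2) ⇒ d ≤ 3.
Solving with deg f ≤ 3: f(k) = k*(k**2 + 2)/3.
So s_k = (B(k−1)f/C)·t_k = (k*(k**2 + 2)/(3*(k**2 + k + 1)))·t_k = 2*k*(k**2 + 2).
Δs = 6*k**2 + 6*k + 6, as required.
Evaluate: s_(n+1) = 2*n**3 + 6*n**2 + 10*n + 6; subtract s_(1) = 6 ⇒ S(n) = 2*n*(n**2 + 3*n + 5).

S(n) = 2*n*(n**2 + 3*n + 5)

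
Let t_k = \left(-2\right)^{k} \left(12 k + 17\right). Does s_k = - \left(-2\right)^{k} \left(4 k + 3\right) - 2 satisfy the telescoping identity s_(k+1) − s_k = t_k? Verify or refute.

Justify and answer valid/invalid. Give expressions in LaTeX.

s_(k+1) = 2*(-2)**k*(4*k + 7) - 2
s_(k+1) − s_k = (-2)**k*(12*k + 17)
(s_(k+1) − s_k) − t_k = 0

Valid — Δs_k = t_k.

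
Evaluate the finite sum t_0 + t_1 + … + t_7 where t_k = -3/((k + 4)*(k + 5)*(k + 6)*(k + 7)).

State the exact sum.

Σ = -43/5460

The ratio is (k + 4)/(k + 8).
Factor: A=k + 4; B=k + 8; C=1.
Key eq: (k + 4)·f(k+1) = (k + 7)·f(k) + (1).
d = 3 from the (1,1,0) case.
Match coefficients ⇒ f(k) = k*(k**2 + 15*k + 74)/360.
R(k) = B(k−1)·f(k)/C(k) = k*(k + 7)*(k**2 + 15*k + 74)/360; s_k = R·t_k = k*(-k**2 - 15*k - 74)/(120*(k + 4)*(k + 5)*(k + 6)).
s_(k+1) − s_k = -3/(k**4 + 22*k**3 + 179*k**2 + 638*k + 840) = t_k.
Evaluate s at k=8 and k=0: -43/5460 and 0; difference -43/5460.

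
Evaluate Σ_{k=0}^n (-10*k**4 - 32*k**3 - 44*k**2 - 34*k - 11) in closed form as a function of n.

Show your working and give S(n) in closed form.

S(n) = -2*n**5 - 13*n**4 - 34*n**3 - 47*n**2 - 35*n - 11

t_(k+1)/t_k = (10*k**4 + 72*k**3 + 200*k**2 + 258*k + 131)/(10*k**4 + 32*k**3 + 44*k**2 + 34*k + 11).
A = 1, B = 1, C = k**4 + 16*k**3/5 + 22*k**2/5 + 17*k/5 + 11/10.
Need (1)·f(k+1) − (1)·f(k) = k**4 + 16*k**3/5 + 22*k**2/5 + 17*k/5 + 11/10.
d = 5 from the (0,0,4) case.
Solve for f: f(k) = k*(2*k**4 + 3*k**3 + 2*k**2 + 3*k + 1)/10 (degree 5 ≤ 5).
Then R = B(k−1)f/C = k*(2*k**4 + 3*k**3 + 2*k**2 + 3*k + 1)/(10*k**4 + 32*k**3 + 44*k**2 + 34*k + 11), so s_k = R(k)·t_k = k*(-2*k**4 - 3*k**3 - 2*k**2 - 3*k - 1).
Verify: -10*k**4 - 32*k**3 - 44*k**2 - 34*k - 11 matches t_k.
Evaluate: s_(n+1) = -2*n**5 - 13*n**4 - 34*n**3 - 47*n**2 - 35*n - 11; subtract s_(0) = 0 ⇒ S(n) = -2*n**5 - 13*n**4 - 34*n**3 - 47*n**2 - 35*n - 11.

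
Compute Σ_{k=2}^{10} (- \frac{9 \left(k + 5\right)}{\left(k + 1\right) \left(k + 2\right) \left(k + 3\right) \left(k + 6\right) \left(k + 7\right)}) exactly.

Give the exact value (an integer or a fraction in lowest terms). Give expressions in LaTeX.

Σ = -213/7072

Compute t_(k+1)/t_k: get (k + 1)*(k + 6)**2/((k + 4)*(k + 5)*(k + 8)).
Gosper form: A/B · C(k+1)/C(k) with A=k + 1, B=k + 8, C=k**3 + 14*k**2 + 65*k + 100.
Key eq: (k + 1)·f(k+1) = (k + 7)·f(k) + (k**3 + 14*k**2 + 65*k + 100).
Bound: deg f ≤ 6.
A polynomial solution: f(k) = k*(k + 3)*(k + 4)**2*(k + 5)**2/36.
R(k) = B(k−1)·f(k)/C(k) = k*(k + 3)*(k + 4)*(k + 7)/36; s_k = R·t_k = k*(-k**2 - 9*k - 20)/(4*(k**3 + 9*k**2 + 20*k + 12)).
Check: Δs_k = 9*(-k - 5)/(k**5 + 19*k**4 + 131*k**3 + 401*k**2 + 540*k + 252). ✓
Sum = s_(11) − s_(2); s_(11) = -55/221, s_(2) = -7/32 ⇒ -213/7072.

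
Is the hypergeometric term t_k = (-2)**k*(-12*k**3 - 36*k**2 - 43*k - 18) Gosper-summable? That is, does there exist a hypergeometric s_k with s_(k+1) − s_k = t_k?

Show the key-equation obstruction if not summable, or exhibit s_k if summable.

Yes. s_k = (-2)**k*k*(4*k**2 + 4*k + 1).

Ratio r(k) = 2*(-12*k**3 - 72*k**2 - 151*k - 109)/(12*k**3 + 36*k**2 + 43*k + 18).
So A=-2 and B=1, with C=k**3 + 3*k**2 + 43*k/12 + 3/2.
Set up (-2)·f(k+1) − (1)·f(k) − (k**3 + 3*k**2 + 43*k/12 + 3/2) = 0.
Degrees (0,0,3) ⇒ d ≤ 3.
A polynomial solution: f(k) = -k*(2*k + 1)**2/12.
Certificate R = B(k−1)f/C = -k*(2*k + 1)**2/(12*k**3 + 36*k**2 + 43*k + 18) gives s_k = (-2)**k*k*(4*k**2 + 4*k + 1).
Verify: (-2)**k*(-12*k**3 - 36*k**2 - 43*k - 18) matches t_k.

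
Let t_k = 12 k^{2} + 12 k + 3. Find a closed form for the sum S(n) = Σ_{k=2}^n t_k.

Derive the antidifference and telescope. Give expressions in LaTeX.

Ratio r(k) = (4*k**2 + 12*k + 9)/(4*k**2 + 4*k + 1).
Normal form (A,B,C) = (1, 1, k**2 + k + 1/4).
Need (1)·f(k+1) − (1)·f(k) = k**2 + k + 1/4.
d = 3 from the (0,0,2) case.
Coefficient equations give f(k) = k*(2*k - 1)*(2*k + 1)/12.
Get s_k = R·t_k = 4*k**3 - k with R(k) = B(k−1)f(k)/C(k) = k*(2*k - 1)/(3*(2*k + 1)).
Verify: 12*k**2 + 12*k + 3 matches t_k.
Telescope: S(n) = s_(n+1) − s_(2) = 4*n**3 + 12*n**2 + 11*n + 3 − (30) = 4*n**3 + 12*n**2 + 11*n - 27.

S(n) = 4 n^{3} + 12 n^{2} + 11 n - 27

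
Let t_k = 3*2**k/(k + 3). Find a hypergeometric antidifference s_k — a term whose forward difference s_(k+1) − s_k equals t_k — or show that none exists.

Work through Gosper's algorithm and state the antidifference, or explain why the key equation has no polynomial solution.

Compute t_(k+1)/t_k: get 2*(k + 3)/(k + 4).
Factor: A=2*k + 6; B=k + 4; C=1.
Set up (2*k + 6)·f(k+1) − (k + 3)·f(k) − (1) = 0.
From deg A=1, deg B=1, deg C=0: d=-1.
d = -1 < 0 ⇒ no nonzero polynomial f; not summable.

none — t_k is not Gosper-summable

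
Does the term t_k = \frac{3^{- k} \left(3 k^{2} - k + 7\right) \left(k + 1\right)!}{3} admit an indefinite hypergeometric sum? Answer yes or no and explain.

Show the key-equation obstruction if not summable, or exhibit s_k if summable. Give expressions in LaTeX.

Compute t_(k+1)/t_k: get (k + 2)*(-k + 3*(k + 1)**2 + 6)/(3*(3*k**2 - k + 7)).
Take A(k)=k/3 + 2/3, B(k)=1, C(k)=k**2 - k/3 + 7/3.
f must satisfy (k/3 + 2/3)·f(k+1) − (1)·f(k) = k**2 - k/3 + 7/3.
From deg A=1, deg B=0, deg C=2: d=1.
Coefficient equations give f(k) = 3*k - 1.
R(k) = B(k−1)·f(k)/C(k) = 3*(3*k - 1)/(3*k**2 - k + 7); s_k = R·t_k = (3*k - 1)*factorial(k + 1)/3**k.
Verify: (3*k**2 - k + 7)*factorial(k + 1)/(3*3**k) matches t_k.

Yes. s_k = 3^{- k} \left(3 k - 1\right) \left(k + 1\right)!.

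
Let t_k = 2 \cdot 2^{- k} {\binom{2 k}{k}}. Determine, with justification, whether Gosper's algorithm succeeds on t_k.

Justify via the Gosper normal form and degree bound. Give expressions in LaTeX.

No; the degree bound rules out any f.

r(k) = (2*k + 1)/(k + 1) after simplifying.
Normal form (A,B,C) = (2*k + 1, k + 1, 1).
Set up (2*k + 1)·f(k+1) − (k)·f(k) − (1) = 0.
Degrees (1,1,0) ⇒ d ≤ -1.
Negative degree bound (-1): no f exists, t_k not Gosper-summable.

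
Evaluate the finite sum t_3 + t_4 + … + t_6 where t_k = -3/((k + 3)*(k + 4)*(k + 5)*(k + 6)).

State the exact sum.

Compute t_(k+1)/t_k: get (k + 3)/(k + 7).
A = k + 3, B = k + 7, C = 1.
Set up (k + 3)·f(k+1) − (k + 6)·f(k) − (1) = 0.
deg f ≤ 3 (via 1,1,0).
A polynomial solution: f(k) = k*(k**2 + 12*k + 47)/180.
R(k) = B(k−1)·f(k)/C(k) = k*(k + 6)*(k**2 + 12*k + 47)/180; s_k = R·t_k = k*(-k**2 - 12*k - 47)/(60*(k + 3)*(k + 4)*(k + 5)).
Δs = -3/(k**4 + 18*k**3 + 119*k**2 + 342*k + 360), as required.
Sum = s_(7) − s_(3); s_(7) = -7/440, s_(3) = -23/1680 ⇒ -41/18480.

Σ = -41/18480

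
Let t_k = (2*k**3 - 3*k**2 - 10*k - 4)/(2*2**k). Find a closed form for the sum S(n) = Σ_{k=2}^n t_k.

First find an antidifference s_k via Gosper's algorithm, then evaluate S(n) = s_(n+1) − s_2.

The ratio is (2*k**3 + 3*k**2 - 10*k - 15)/(2*(2*k**3 - 3*k**2 - 10*k - 4)).
Take A(k)=1/2, B(k)=1, C(k)=k**3 - 3*k**2/2 - 5*k - 2.
f must satisfy (1/2)·f(k+1) − (1)·f(k) = k**3 - 3*k**2/2 - 5*k - 2.
Bound: deg f ≤ 3.
Solve for f: f(k) = -(2*k + 3)*(k**2 + 1) (degree 3 ≤ 3).
R(k) = B(k−1)·f(k)/C(k) = -2*(2*k + 3)*(k**2 + 1)/((2*k + 1)*(k**2 - 2*k - 4)); s_k = R·t_k = (-2*k**3 - 3*k**2 - 2*k - 3)/2**k.
Δs = (2*k**3 - 3*k**2 - 10*k - 4)/(2*2**k), as required.
Telescope: S(n) = s_(n+1) − s_(2) = 2**(-n - 1)*(-2*n**3 - 9*n**2 - 14*n - 10) − (-35/4) = 2**(-n - 2)*(35*2**n - 4*n**3 - 18*n**2 - 28*n - 20).

S(n) = 2**(-n - 2)*(35*2**n - 4*n**3 - 18*n**2 - 28*n - 20)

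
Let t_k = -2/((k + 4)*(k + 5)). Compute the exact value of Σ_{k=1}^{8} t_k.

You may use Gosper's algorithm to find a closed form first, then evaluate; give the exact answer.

Σ = -16/65

The ratio is (k + 4)/(k + 6).
Factor: A=k + 4; B=k + 6; C=1.
Solve (k + 4)·f(k+1) − (k + 5)·f(k) = 1.
From deg A=1, deg B=1, deg C=0: d=1.
Solve for f: f(k) = k/4 (degree 1 ≤ 1).
R(k) = B(k−1)·f(k)/C(k) = k*(k + 5)/4; s_k = R·t_k = -k/(2*k + 8).
s_(k+1) − s_k = -2/(k**2 + 9*k + 20) = t_k.
Σ_(k=1)^(8) t_k = s_(9) − s_(1) = -9/26 − (-1/10) = -16/65.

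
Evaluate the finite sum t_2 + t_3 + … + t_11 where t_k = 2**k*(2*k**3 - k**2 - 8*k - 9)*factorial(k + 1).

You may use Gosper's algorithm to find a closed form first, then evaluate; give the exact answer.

t_(k+1)/t_k = 2*(2*k**4 + 9*k**3 + 6*k**2 - 24*k - 32)/(2*k**3 - k**2 - 8*k - 9).
Gosper form: A/B · C(k+1)/C(k) with A=2*k + 4, B=1, C=k**3 - k**2/2 - 4*k - 9/2.
Solve (2*k + 4)·f(k+1) − (1)·f(k) = k**3 - k**2/2 - 4*k - 9/2.
From deg A=1, deg B=0, deg C=3: d=2.
Solve for f: f(k) = (k**2 - 4*k + 1)/2 (degree 2 ≤ 2).
Then R = B(k−1)f/C = (k**2 - 4*k + 1)/(2*k**3 - k**2 - 8*k - 9), so s_k = R(k)·t_k = 2**k*(k**2 - 4*k + 1)*factorial(k + 1).
Δs = 2**k*(2*k**3 - k**2 - 8*k - 9)*factorial(k + 1), as required.
Telescoping: Σ = s_(12) − s_(2) = 2474070088089600 − (-72) = 2474070088089672.

Σ = 2474070088089672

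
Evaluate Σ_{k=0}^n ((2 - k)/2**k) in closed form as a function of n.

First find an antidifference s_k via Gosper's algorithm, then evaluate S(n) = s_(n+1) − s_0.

Step 1: r(k) = (k - 1)/(2*(k - 2)).
Take A(k)=1/2, B(k)=1, C(k)=k - 2.
Solve (1/2)·f(k+1) − (1)·f(k) = k - 2.
Bound: deg f ≤ 1.
Match coefficients ⇒ f(k) = -2*(k - 1).
R(k) = B(k−1)·f(k)/C(k) = -2*(k - 1)/(k - 2); s_k = R·t_k = 2**(1 - k)*(k - 1).
s_(k+1) − s_k = (2 - k)/2**k = t_k.
Telescope: S(n) = s_(n+1) − s_(0) = n/2**n − (-2) = 2 + n/2**n.

S(n) = 2 + n/2**n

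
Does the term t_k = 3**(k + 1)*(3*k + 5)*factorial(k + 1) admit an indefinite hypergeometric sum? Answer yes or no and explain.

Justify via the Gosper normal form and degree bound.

Yes. s_k = 3**(k + 1)*factorial(k + 1).

t_(k+1)/t_k = 3*(k + 2)*(3*k + 8)/(3*k + 5).
Take A(k)=3*k + 6, B(k)=1, C(k)=k + 5/3.
Solve (3*k + 6)·f(k+1) − (1)·f(k) = k + 5/3.
deg f ≤ 0 (via 1,0,1).
Coefficient equations give f(k) = 1/3.
Certificate R = B(k−1)f/C = 1/(3*k + 5) gives s_k = 3**(k + 1)*factorial(k + 1).
Check: Δs_k = 3**(k + 1)*(3*k + 5)*factorial(k + 1). ✓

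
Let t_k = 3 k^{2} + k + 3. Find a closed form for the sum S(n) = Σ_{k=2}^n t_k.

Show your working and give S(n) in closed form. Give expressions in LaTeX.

Step 1: r(k) = (k + 3*(k + 1)**2 + 4)/(3*k**2 + k + 3).
So A=1 and B=1, with C=k**2 + k/3 + 1.
Need (1)·f(k+1) − (1)·f(k) = k**2 + k/3 + 1.
deg f ≤ 3 (via 0,0,2).
Match coefficients ⇒ f(k) = k*(k**2 - k + 3)/3.
Get s_k = R·t_k = k*(k**2 - k + 3) with R(k) = B(k−1)f(k)/C(k) = k*(k**2 - k + 3)/(3*k**2 + k + 3).
Check: Δs_k = 3*k**2 + k + 3. ✓
Telescope: S(n) = s_(n+1) − s_(2) = n**3 + 2*n**2 + 4*n + 3 − (10) = n**3 + 2*n**2 + 4*n - 7.

S(n) = n^{3} + 2 n^{2} + 4 n - 7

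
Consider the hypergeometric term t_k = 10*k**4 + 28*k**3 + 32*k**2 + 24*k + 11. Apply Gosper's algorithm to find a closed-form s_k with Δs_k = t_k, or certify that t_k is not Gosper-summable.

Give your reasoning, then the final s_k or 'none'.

Ratio r(k) = (10*k**4 + 68*k**3 + 176*k**2 + 212*k + 105)/(10*k**4 + 28*k**3 + 32*k**2 + 24*k + 11).
Normal form (A,B,C) = (1, 1, k**4 + 14*k**3/5 + 16*k**2/5 + 12*k/5 + 11/10).
Solve (1)·f(k+1) − (1)·f(k) = k**4 + 14*k**3/5 + 16*k**2/5 + 12*k/5 + 11/10.
Bound: deg f ≤ 5.
Coefficient equations give f(k) = k*(2*k**4 + 2*k**3 + 3*k + 4)/10.
Certificate R = B(k−1)f/C = k*(2*k**4 + 2*k**3 + 3*k + 4)/(10*k**4 + 28*k**3 + 32*k**2 + 24*k + 11) gives s_k = k*(2*k**4 + 2*k**3 + 3*k + 4).
Δs = 10*k**4 + 28*k**3 + 32*k**2 + 24*k + 11, as required.

s_k = k*(2*k**4 + 2*k**3 + 3*k + 4)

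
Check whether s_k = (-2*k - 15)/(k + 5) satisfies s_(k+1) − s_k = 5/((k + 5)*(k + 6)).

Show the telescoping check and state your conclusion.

s_(k+1) = (-2*k - 17)/(k + 6)
s_(k+1) − s_k = 5/(k**2 + 11*k + 30)
(s_(k+1) − s_k) − t_k = 0

valid (s_(k+1) − s_k reduces to t_k)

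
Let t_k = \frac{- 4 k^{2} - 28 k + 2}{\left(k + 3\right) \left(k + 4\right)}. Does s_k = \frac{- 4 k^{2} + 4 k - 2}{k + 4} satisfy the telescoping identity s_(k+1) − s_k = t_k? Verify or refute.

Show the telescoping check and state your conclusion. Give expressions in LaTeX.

Invalid: residual \frac{4 \left(8 k - 1\right)}{k^{3} + 12 k^{2} + 47 k + 60} ≠ 0.

s_(k+1) = 2*(2*k - 2*(k + 1)**2 + 1)/(k + 5)
s_(k+1) − s_k = 2*(-2*k**2 - 18*k + 1)/(k**2 + 9*k + 20)
(s_(k+1) − s_k) − t_k = 4*(8*k - 1)/(k**3 + 12*k**2 + 47*k + 60)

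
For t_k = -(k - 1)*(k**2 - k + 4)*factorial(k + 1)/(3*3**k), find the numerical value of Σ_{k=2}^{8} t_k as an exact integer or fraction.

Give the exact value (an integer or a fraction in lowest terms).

Step 1: r(k) = k*(k + 2)*(-k + (k + 1)**2 + 3)/(3*(k - 1)*(k**2 - k + 4)).
Gosper form: A/B · C(k+1)/C(k) with A=k/3 + 2/3, B=1, C=k**3 - 2*k**2 + 5*k - 4.
Need (k/3 + 2/3)·f(k+1) − (1)·f(k) = k**3 - 2*k**2 + 5*k - 4.
From deg A=1, deg B=0, deg C=3: d=2.
Coefficient equations give f(k) = 3*k*(k - 3).
Then R = B(k−1)f/C = 3*k*(k - 3)/((k - 1)*(k**2 - k + 4)), so s_k = R(k)·t_k = -k*(k - 3)*factorial(k + 1)/3**k.
Verify: -(k - 1)*(k**2 - k + 4)*factorial(k + 1)/(3*3**k) matches t_k.
Sum = s_(9) − s_(2); s_(9) = -89600/9, s_(2) = 4/3 ⇒ -89612/9.

Σ = -89612/9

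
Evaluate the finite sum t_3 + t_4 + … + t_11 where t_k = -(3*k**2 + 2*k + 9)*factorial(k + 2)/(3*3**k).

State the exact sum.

Σ = -12556466240/2187

The ratio is (k + 3)*(2*k + 3*(k + 1)**2 + 11)/(3*(3*k**2 + 2*k + 9)).
A = k/3 + 1, B = 1, C = k**2 + 2*k/3 + 3.
Set up (k/3 + 1)·f(k+1) − (1)·f(k) − (k**2 + 2*k/3 + 3) = 0.
From deg A=1, deg B=0, deg C=2: d=1.
Solve for f: f(k) = 3*k - 1 (degree 1 ≤ 1).
R(k) = B(k−1)·f(k)/C(k) = 3*(3*k - 1)/(3*k**2 + 2*k + 9); s_k = R·t_k = -(3*k - 1)*factorial(k + 2)/3**k.
Check: Δs_k = -(3*k**2 + 2*k + 9)*factorial(k + 2)/(3*3**k). ✓
Evaluate s at k=12 and k=3: -12556544000/2187 and -320/9; difference -12556466240/2187.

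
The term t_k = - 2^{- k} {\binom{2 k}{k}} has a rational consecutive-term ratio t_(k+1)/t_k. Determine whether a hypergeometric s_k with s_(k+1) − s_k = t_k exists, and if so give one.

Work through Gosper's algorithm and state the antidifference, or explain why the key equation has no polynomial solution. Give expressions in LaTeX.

no hypergeometric antidifference exists

Ratio r(k) = (2*k + 1)/(k + 1).
A = 2*k + 1, B = k + 1, C = 1.
Set up (2*k + 1)·f(k+1) − (k)·f(k) − (1) = 0.
Degrees (1,1,0) ⇒ d ≤ -1.
Bound -1 < 0, so the key equation has no polynomial solution.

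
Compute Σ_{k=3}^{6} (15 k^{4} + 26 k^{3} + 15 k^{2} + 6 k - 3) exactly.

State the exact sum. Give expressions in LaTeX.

Compute t_(k+1)/t_k: get (15*k**4 + 86*k**3 + 183*k**2 + 174*k + 59)/(15*k**4 + 26*k**3 + 15*k**2 + 6*k - 3).
So A=1 and B=1, with C=k**4 + 26*k**3/15 + k**2 + 2*k/5 - 1/5.
f must satisfy (1)·f(k+1) − (1)·f(k) = k**4 + 26*k**3/15 + k**2 + 2*k/5 - 1/5.
Degrees (0,0,4) ⇒ d ≤ 5.
Solve for f: f(k) = k*(3*k**4 - k**3 - 3*k**2 + 2*k - 4)/15 (degree 5 ≤ 5).
Get s_k = R·t_k = k*(3*k**4 - k**3 - 3*k**2 + 2*k - 4) with R(k) = B(k−1)f(k)/C(k) = k*(3*k**4 - k**3 - 3*k**2 + 2*k - 4)/(15*k**4 + 26*k**3 + 15*k**2 + 6*k - 3).
s_(k+1) − s_k = 15*k**4 + 26*k**3 + 15*k**2 + 6*k - 3 = t_k.
Σ_(k=3)^(6) t_k = s_(7) − s_(3) = 47061 − (573) = 46488.

Σ = 46488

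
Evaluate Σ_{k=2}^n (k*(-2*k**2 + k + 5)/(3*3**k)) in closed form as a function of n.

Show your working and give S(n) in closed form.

S(n) = 3**(-n - 2)*(-13*3**n + 3*n**3 + 12*n**2 + 15*n + 9)

Compute t_(k+1)/t_k: get (k + 1)*(k - 2*(k + 1)**2 + 6)/(3*k*(-2*k**2 + k + 5)).
A = 1/3, B = 1, C = k**3 - k**2/2 - 5*k/2.
Key eq: (1/3)·f(k+1) = (1)·f(k) + (k**3 - k**2/2 - 5*k/2).
deg f ≤ 3 (via 0,0,3).
Solving with deg f ≤ 3: f(k) = -3*(k**3 + k**2 + 1)/2.
So s_k = (B(k−1)f/C)·t_k = (-3*(k**3 + k**2 + 1)/(k*(2*k**2 - k - 5)))·t_k = (k**3 + k**2 + 1)/3**k.
Δs = k*(-2*k**2 + k + 5)/(3*3**k), as required.
Evaluate: s_(n+1) = 3**(-n - 1)*(n**3 + 4*n**2 + 5*n + 3); subtract s_(2) = 13/9 ⇒ S(n) = 3**(-n - 2)*(-13*3**n + 3*n**3 + 12*n**2 + 15*n + 9).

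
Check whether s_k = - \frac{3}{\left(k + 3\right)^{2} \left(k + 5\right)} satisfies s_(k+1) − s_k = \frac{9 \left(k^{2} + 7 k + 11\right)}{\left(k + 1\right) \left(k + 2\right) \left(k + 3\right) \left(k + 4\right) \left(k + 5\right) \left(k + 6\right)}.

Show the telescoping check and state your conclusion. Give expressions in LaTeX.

Invalid: residual \frac{6 \left(- 4 k^{3} - 42 k^{2} - 140 k - 147\right)}{k^{8} + 28 k^{7} + 334 k^{6} + 2212 k^{5} + 8869 k^{4} + 21952 k^{3} + 32556 k^{2} + 26208 k + 8640} ≠ 0.

s_(k+1) = -3/((k + 4)**2*(k + 6))
s_(k+1) − s_k = -3/((k + 4)**2*(k + 6)) + 3/((k + 3)**2*(k + 5))
(s_(k+1) − s_k) − t_k = 6*(-4*k**3 - 42*k**2 - 140*k - 147)/(k**8 + 28*k**7 + 334*k**6 + 2212*k**5 + 8869*k**4 + 21952*k**3 + 32556*k**2 + 26208*k + 8640)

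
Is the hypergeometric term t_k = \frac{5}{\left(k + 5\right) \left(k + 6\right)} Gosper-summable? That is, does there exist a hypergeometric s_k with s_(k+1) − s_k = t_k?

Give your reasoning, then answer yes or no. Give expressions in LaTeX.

Yes. s_k = \frac{k}{k + 5}.

Step 1: r(k) = (k + 5)/(k + 7).
Factor: A=k + 5; B=k + 7; C=1.
f must satisfy (k + 5)·f(k+1) − (k + 6)·f(k) = 1.
deg f ≤ 1 (via 1,1,0).
A polynomial solution: f(k) = k/5.
Certificate R = B(k−1)f/C = k*(k + 6)/5 gives s_k = k/(k + 5).
Check: Δs_k = 5/(k**2 + 11*k + 30). ✓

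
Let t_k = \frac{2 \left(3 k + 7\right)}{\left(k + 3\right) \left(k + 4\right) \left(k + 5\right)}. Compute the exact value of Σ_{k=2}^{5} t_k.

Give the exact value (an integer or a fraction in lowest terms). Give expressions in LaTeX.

Σ = 16/45

Ratio r(k) = (k + 3)*(3*k + 10)/((k + 6)*(3*k + 7)).
So A=k + 3 and B=k + 6, with C=k + 7/3.
Solve (k + 3)·f(k+1) − (k + 5)·f(k) = k + 7/3.
Degrees (1,1,1) ⇒ d ≤ 2.
A polynomial solution: f(k) = k*(2*k + 5)/9.
Get s_k = R·t_k = 2*k*(2*k + 5)/(3*(k + 3)*(k + 4)) with R(k) = B(k−1)f(k)/C(k) = k*(k + 5)*(2*k + 5)/(3*(3*k + 7)).
Verify: 2*(3*k + 7)/(k**3 + 12*k**2 + 47*k + 60) matches t_k.
Σ_(k=2)^(5) t_k = s_(6) − s_(2) = 34/45 − (2/5) = 16/45.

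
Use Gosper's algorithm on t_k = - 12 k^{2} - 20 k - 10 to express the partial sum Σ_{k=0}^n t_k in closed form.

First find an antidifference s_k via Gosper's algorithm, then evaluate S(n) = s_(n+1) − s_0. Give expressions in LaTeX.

t_(k+1)/t_k = (6*k**2 + 22*k + 21)/(6*k**2 + 10*k + 5).
Factor: A=1; B=1; C=k**2 + 5*k/3 + 5/6.
Set up (1)·f(k+1) − (1)·f(k) − (k**2 + 5*k/3 + 5/6) = 0.
d = 3 from the (0,0,2) case.
A polynomial solution: f(k) = k*(2*k**2 + 2*k + 1)/6.
Get s_k = R·t_k = 2*k*(-2*k**2 - 2*k - 1) with R(k) = B(k−1)f(k)/C(k) = k*(2*k**2 + 2*k + 1)/(6*k**2 + 10*k + 5).
s_(k+1) − s_k = -12*k**2 - 20*k - 10 = t_k.
Telescope: S(n) = s_(n+1) − s_(0) = -4*n**3 - 16*n**2 - 22*n - 10 − (0) = -4*n**3 - 16*n**2 - 22*n - 10.

S(n) = - 4 n^{3} - 16 n^{2} - 22 n - 10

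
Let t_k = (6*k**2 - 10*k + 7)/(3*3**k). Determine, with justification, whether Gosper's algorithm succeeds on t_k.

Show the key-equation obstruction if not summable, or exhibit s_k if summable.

The ratio is (6*k**2 + 2*k + 3)/(3*(6*k**2 - 10*k + 7)).
Take A(k)=1/3, B(k)=1, C(k)=k**2 - 5*k/3 + 7/6.
Set up (1/3)·f(k+1) − (1)·f(k) − (k**2 - 5*k/3 + 7/6) = 0.
Bound: deg f ≤ 2.
A polynomial solution: f(k) = -(3*k**2 - 2*k + 4)/2.
So s_k = (B(k−1)f/C)·t_k = (-3*(3*k**2 - 2*k + 4)/(6*k**2 - 10*k + 7))·t_k = (-3*k**2 + 2*k - 4)/3**k.
Check: Δs_k = (6*k**2 - 10*k + 7)/(3*3**k). ✓

Yes. s_k = (-3*k**2 + 2*k - 4)/3**k.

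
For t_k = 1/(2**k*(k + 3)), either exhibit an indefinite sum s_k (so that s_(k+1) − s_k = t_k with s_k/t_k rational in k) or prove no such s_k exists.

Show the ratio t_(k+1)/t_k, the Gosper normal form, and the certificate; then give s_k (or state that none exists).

r(k) = (k + 3)/(2*(k + 4)) after simplifying.
Gosper form: A/B · C(k+1)/C(k) with A=k/2 + 3/2, B=k + 4, C=1.
f must satisfy (k/2 + 3/2)·f(k+1) − (k + 3)·f(k) = 1.
Degrees (1,1,0) ⇒ d ≤ -1.
deg f ≤ -1 is impossible — no certificate.

not Gosper-summable; s_k does not exist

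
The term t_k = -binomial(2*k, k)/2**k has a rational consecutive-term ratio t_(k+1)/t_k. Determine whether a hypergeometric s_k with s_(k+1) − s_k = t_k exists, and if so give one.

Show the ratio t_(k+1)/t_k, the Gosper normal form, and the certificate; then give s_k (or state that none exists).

Compute t_(k+1)/t_k: get (2*k + 1)/(k + 1).
Gosper form: A/B · C(k+1)/C(k) with A=2*k + 1, B=k + 1, C=1.
Need (2*k + 1)·f(k+1) − (k)·f(k) = 1.
Bound: deg f ≤ -1.
Bound -1 < 0, so the key equation has no polynomial solution.

no hypergeometric antidifference exists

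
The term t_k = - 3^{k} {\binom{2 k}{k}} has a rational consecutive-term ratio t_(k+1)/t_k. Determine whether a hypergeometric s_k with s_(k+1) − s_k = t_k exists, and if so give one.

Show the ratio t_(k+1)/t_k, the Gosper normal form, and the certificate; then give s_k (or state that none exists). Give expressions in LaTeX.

no hypergeometric antidifference exists

Step 1: r(k) = 6*(2*k + 1)/(k + 1).
Take A(k)=12*k + 6, B(k)=k + 1, C(k)=1.
Set up (12*k + 6)·f(k+1) − (k)·f(k) − (1) = 0.
From deg A=1, deg B=1, deg C=0: d=-1.
Bound -1 < 0, so the key equation has no polynomial solution.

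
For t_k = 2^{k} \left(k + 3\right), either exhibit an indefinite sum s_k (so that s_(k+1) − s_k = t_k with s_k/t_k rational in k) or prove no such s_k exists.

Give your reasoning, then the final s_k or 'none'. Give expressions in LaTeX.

The ratio is 2*(k + 4)/(k + 3).
So A=2 and B=1, with C=k + 3.
f must satisfy (2)·f(k+1) − (1)·f(k) = k + 3.
d = 1 from the (0,0,1) case.
Solving with deg f ≤ 1: f(k) = k + 1.
So s_k = (B(k−1)f/C)·t_k = ((k + 1)/(k + 3))·t_k = 2**k*(k + 1).
Verify: 2**k*(k + 3) matches t_k.

s_k = 2^{k} \left(k + 1\right)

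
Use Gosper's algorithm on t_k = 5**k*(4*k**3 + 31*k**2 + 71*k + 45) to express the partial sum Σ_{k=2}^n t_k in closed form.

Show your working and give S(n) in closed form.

The ratio is 5*(4*k**3 + 43*k**2 + 145*k + 151)/(4*k**3 + 31*k**2 + 71*k + 45).
Factor: A=5; B=1; C=k**3 + 31*k**2/4 + 71*k/4 + 45/4.
Solve (5)·f(k+1) − (1)·f(k) = k**3 + 31*k**2/4 + 71*k/4 + 45/4.
From deg A=0, deg B=0, deg C=3: d=3.
Solve for f: f(k) = k*(k + 2)**2/4 (degree 3 ≤ 3).
Get s_k = R·t_k = 5**k*k*(k**2 + 4*k + 4) with R(k) = B(k−1)f(k)/C(k) = k*(k + 2)**2/(4*k**3 + 31*k**2 + 71*k + 45).
Check: Δs_k = 5**k*(4*k**3 + 31*k**2 + 71*k + 45). ✓
Telescope: S(n) = s_(n+1) − s_(2) = 5**(n + 1)*(n**3 + 7*n**2 + 15*n + 9) − (800) = 5*5**n*n**3 + 35*5**n*n**2 + 75*5**n*n + 45*5**n - 800.

S(n) = 5*5**n*n**3 + 35*5**n*n**2 + 75*5**n*n + 45*5**n - 800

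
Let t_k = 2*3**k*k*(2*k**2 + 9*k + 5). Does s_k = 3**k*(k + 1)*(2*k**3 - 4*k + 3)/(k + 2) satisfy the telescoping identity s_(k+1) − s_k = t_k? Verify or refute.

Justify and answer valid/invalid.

Invalid: residual 3**k*(-4*k**4 - 24*k**3 - 46*k**2 - 24*k + 3)/(k**2 + 5*k + 6) ≠ 0.

s_(k+1) = -3**(k + 1)*(k + 2)*(4*k - 2*(k + 1)**3 + 1)/(k + 3)
s_(k+1) − s_k = 3**k*(4*k**5 + 34*k**4 + 100*k**3 + 112*k**2 + 36*k + 3)/(k**2 + 5*k + 6)
(s_(k+1) − s_k) − t_k = 3**k*(-4*k**4 - 24*k**3 - 46*k**2 - 24*k + 3)/(k**2 + 5*k + 6)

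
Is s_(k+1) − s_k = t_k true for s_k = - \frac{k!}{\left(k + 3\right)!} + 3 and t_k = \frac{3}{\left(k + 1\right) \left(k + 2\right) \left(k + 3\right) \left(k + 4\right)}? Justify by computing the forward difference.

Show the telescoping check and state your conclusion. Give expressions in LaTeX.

s_(k+1) = -factorial(k + 1)/factorial(k + 4) + 3
s_(k+1) − s_k = 3/((k + 1)*(k + 2)*(k + 3)*(k + 4))
(s_(k+1) − s_k) − t_k = 0

Valid: the claim telescopes to t_k.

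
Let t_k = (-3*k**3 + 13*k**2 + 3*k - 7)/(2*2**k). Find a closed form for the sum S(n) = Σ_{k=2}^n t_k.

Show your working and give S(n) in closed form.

Ratio r(k) = (3*k**3 - 4*k**2 - 20*k - 6)/(2*(3*k**3 - 13*k**2 - 3*k + 7)).
Take A(k)=1/2, B(k)=1, C(k)=k**3 - 13*k**2/3 - k + 7/3.
Set up (1/2)·f(k+1) − (1)·f(k) − (k**3 - 13*k**2/3 - k + 7/3) = 0.
From deg A=0, deg B=0, deg C=3: d=3.
A polynomial solution: f(k) = -2*(3*k**3 - 4*k**2 - 2*k + 4)/3.
Get s_k = R·t_k = (3*k**3 - 4*k**2 - 2*k + 4)/2**k with R(k) = B(k−1)f(k)/C(k) = -2*(3*k**3 - 4*k**2 - 2*k + 4)/(3*k**3 - 13*k**2 - 3*k + 7).
Check: Δs_k = (-3*k**3 + 13*k**2 + 3*k - 7)/(2*2**k). ✓
Σ_(k=2)^n t_k = s_(n+1) − s_(2) = (2**(-n - 1)*(3*n**3 + 5*n**2 - n + 1)) − (2), i.e. 2**(-n - 1)*(-2**(n + 2) + 3*n**3 + 5*n**2 - n + 1).

S(n) = 2**(-n - 1)*(-2**(n + 2) + 3*n**3 + 5*n**2 - n + 1)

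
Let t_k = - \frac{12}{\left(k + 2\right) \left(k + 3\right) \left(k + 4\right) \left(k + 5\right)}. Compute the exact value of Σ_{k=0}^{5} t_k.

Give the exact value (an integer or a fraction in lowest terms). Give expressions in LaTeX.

r(k) = (k + 2)/(k + 6) after simplifying.
Gosper form: A/B · C(k+1)/C(k) with A=k + 2, B=k + 6, C=1.
Solve (k + 2)·f(k+1) − (k + 5)·f(k) = 1.
Bound: deg f ≤ 3.
Coefficient equations give f(k) = k*(k**2 + 9*k + 26)/72.
So s_k = (B(k−1)f/C)·t_k = (k*(k + 5)*(k**2 + 9*k + 26)/72)·t_k = k*(-k**2 - 9*k - 26)/(6*(k + 2)*(k + 3)*(k + 4)).
s_(k+1) − s_k = -12/(k**4 + 14*k**3 + 71*k**2 + 154*k + 120) = t_k.
Sum = s_(6) − s_(0); s_(6) = -29/180, s_(0) = 0 ⇒ -29/180.

Σ = -29/180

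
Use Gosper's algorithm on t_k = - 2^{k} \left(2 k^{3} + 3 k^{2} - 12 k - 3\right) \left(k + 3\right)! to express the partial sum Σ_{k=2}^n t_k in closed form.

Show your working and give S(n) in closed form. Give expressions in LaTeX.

S(n) = - 2 \cdot 2^{n} n^{2} \left(n + 4\right)! + 4 \cdot 2^{n} n \left(n + 4\right)! - 480

Step 1: r(k) = 2*(2*k**4 + 17*k**3 + 36*k**2 - 10*k - 40)/(2*k**3 + 3*k**2 - 12*k - 3).
Take A(k)=2*k + 8, B(k)=1, C(k)=k**3 + 3*k**2/2 - 6*k - 3/2.
Key eq: (2*k + 8)·f(k+1) = (1)·f(k) + (k**3 + 3*k**2/2 - 6*k - 3/2).
From deg A=1, deg B=0, deg C=3: d=2.
Coefficient equations give f(k) = (k - 3)*(k - 1)/2.
So s_k = (B(k−1)f/C)·t_k = ((k - 3)*(k - 1)/(2*k**3 + 3*k**2 - 12*k - 3))·t_k = -2**k*(k - 3)*(k - 1)*factorial(k + 3).
Δs = -2**k*(2*k**3 + 3*k**2 - 12*k - 3)*factorial(k + 3), as required.
Evaluate: s_(n+1) = -2**(n + 1)*n*(n - 2)*factorial(n + 4); subtract s_(2) = 480 ⇒ S(n) = -2*2**n*n**2*factorial(n + 4) + 4*2**n*n*factorial(n + 4) - 480.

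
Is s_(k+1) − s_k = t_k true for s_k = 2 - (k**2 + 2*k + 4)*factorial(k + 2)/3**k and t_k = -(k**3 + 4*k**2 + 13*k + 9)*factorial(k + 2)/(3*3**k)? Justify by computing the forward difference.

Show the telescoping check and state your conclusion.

s_(k+1) = -3**(-k - 1)*(2*k + (k + 1)**2 + 6)*factorial(k + 3) + 2
s_(k+1) − s_k = -(k**3 + 4*k**2 + 13*k + 9)*factorial(k + 2)/(3*3**k)
(s_(k+1) − s_k) − t_k = 0

valid (s_(k+1) − s_k reduces to t_k)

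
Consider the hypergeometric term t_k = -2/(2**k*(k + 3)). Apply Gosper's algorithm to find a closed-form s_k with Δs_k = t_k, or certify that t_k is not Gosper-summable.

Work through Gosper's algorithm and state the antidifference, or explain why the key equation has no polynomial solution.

The ratio is (k + 3)/(2*(k + 4)).
So A=k/2 + 3/2 and B=k + 4, with C=1.
Need (k/2 + 3/2)·f(k+1) − (k + 3)·f(k) = 1.
d = -1 from the (1,1,0) case.
Negative degree bound (-1): no f exists, t_k not Gosper-summable.

not Gosper-summable; s_k does not exist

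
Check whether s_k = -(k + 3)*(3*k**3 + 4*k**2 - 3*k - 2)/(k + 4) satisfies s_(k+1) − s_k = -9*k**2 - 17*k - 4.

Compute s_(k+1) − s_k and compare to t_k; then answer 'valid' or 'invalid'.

s_(k+1) = (k + 4)*(3*k - 3*(k + 1)**3 - 4*(k + 1)**2 + 5)/(k + 5)
s_(k+1) − s_k = (-9*k**4 - 92*k**3 - 288*k**2 - 301*k - 62)/(k**2 + 9*k + 20)
(s_(k+1) − s_k) − t_k = (6*k**3 + 49*k**2 + 75*k + 18)/(k**2 + 9*k + 20)

Invalid: residual (6*k**3 + 49*k**2 + 75*k + 18)/(k**2 + 9*k + 20) ≠ 0.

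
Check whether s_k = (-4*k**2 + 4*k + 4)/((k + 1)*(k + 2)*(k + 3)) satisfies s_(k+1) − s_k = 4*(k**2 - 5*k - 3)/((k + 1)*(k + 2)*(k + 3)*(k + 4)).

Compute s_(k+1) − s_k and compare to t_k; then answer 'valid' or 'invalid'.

valid (s_(k+1) − s_k reduces to t_k)

s_(k+1) = 4*(k - (k + 1)**2 + 2)/((k + 2)*(k + 3)*(k + 4))
s_(k+1) − s_k = 4*(k**2 - 5*k - 3)/(k**4 + 10*k**3 + 35*k**2 + 50*k + 24)
(s_(k+1) − s_k) − t_k = 0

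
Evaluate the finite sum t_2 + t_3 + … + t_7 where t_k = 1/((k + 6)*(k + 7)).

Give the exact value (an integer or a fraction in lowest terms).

t_(k+1)/t_k = (k + 6)/(k + 8).
Normal form (A,B,C) = (k + 6, k + 8, 1).
f must satisfy (k + 6)·f(k+1) − (k + 7)·f(k) = 1.
Degrees (1,1,0) ⇒ d ≤ 1.
A polynomial solution: f(k) = k/6.
Certificate R = B(k−1)f/C = k*(k + 7)/6 gives s_k = k/(6*(k + 6)).
s_(k+1) − s_k = 1/(k**2 + 13*k + 42) = t_k.
Telescoping: Σ = s_(8) − s_(2) = 2/21 − (1/24) = 3/56.

Σ = 3/56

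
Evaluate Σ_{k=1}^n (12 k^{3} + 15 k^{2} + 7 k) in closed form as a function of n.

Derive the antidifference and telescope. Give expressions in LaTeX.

S(n) = n \left(3 n^{3} + 11 n^{2} + 14 n + 6\right)

t_(k+1)/t_k = (12*k**3 + 51*k**2 + 73*k + 34)/(k*(12*k**2 + 15*k + 7)).
Normal form (A,B,C) = (1, 1, k**3 + 5*k**2/4 + 7*k/12).
Solve (1)·f(k+1) − (1)·f(k) = k**3 + 5*k**2/4 + 7*k/12.
deg f ≤ 4 (via 0,0,3).
Match coefficients ⇒ f(k) = k*(k - 1)*(3*k**2 + 2*k + 1)/12.
Get s_k = R·t_k = k*(3*k**3 - k**2 - k - 1) with R(k) = B(k−1)f(k)/C(k) = (k - 1)*(3*k**2 + 2*k + 1)/(12*k**2 + 15*k + 7).
s_(k+1) − s_k = k*(12*k**2 + 15*k + 7) = t_k.
Evaluate: s_(n+1) = n*(3*n**3 + 11*n**2 + 14*n + 6); subtract s_(1) = 0 ⇒ S(n) = n*(3*n**3 + 11*n**2 + 14*n + 6).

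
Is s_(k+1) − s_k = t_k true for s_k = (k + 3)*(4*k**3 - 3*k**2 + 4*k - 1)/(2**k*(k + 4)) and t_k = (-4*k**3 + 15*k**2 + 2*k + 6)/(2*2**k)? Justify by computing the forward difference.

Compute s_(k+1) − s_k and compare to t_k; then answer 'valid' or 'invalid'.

s_(k+1) = (4*k**4 + 25*k**3 + 46*k**2 + 44*k + 16)/(2*2**k*(k + 5))
s_(k+1) − s_k = (-4*k**5 - 17*k**4 + 66*k**3 + 256*k**2 + 88*k + 94)/(2*2**k*(k**2 + 9*k + 20))
(s_(k+1) − s_k) − t_k = (4*k**4 + 9*k**3 - 68*k**2 - 6*k - 26)/(2*2**k*(k**2 + 9*k + 20))

Invalid: residual (4*k**4 + 9*k**3 - 68*k**2 - 6*k - 26)/(2*2**k*(k**2 + 9*k + 20)) ≠ 0.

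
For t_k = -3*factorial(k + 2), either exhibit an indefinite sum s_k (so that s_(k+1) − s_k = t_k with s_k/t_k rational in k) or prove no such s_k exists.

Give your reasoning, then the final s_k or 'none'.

Compute t_(k+1)/t_k: get k + 3.
Factor: A=k + 3; B=1; C=1.
Solve (k + 3)·f(k+1) − (1)·f(k) = 1.
d = -1 from the (1,0,0) case.
Bound -1 < 0, so the key equation has no polynomial solution.

none (Gosper's algorithm certifies no s_k)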